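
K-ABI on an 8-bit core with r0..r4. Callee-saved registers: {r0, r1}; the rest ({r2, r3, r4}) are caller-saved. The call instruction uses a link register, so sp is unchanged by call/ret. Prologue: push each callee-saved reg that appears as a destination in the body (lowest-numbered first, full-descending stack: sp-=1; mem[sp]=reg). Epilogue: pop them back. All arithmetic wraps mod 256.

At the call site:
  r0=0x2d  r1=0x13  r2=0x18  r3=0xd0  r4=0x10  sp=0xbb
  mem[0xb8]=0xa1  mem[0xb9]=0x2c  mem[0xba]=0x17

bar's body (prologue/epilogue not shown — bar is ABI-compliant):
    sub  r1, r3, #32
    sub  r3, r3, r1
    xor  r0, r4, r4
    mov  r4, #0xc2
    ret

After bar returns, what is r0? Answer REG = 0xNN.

REG = 0x2d

prologue: push r0 → mem[0xba]=0x2d, sp=0xba
prologue: push r1 → mem[0xb9]=0x13, sp=0xb9
body[0] sub  r1, r3, #32 → r1=0xb0
body[1] sub  r3, r3, r1 → r3=0x20
body[2] xor  r0, r4, r4 → r0=0x00
body[3] mov  r4, #0xc2 → r4=0xc2
epilogue: pop r1=0x13, sp=0xba
epilogue: pop r0=0x2d, sp=0xbb
r0 is callee-saved → restored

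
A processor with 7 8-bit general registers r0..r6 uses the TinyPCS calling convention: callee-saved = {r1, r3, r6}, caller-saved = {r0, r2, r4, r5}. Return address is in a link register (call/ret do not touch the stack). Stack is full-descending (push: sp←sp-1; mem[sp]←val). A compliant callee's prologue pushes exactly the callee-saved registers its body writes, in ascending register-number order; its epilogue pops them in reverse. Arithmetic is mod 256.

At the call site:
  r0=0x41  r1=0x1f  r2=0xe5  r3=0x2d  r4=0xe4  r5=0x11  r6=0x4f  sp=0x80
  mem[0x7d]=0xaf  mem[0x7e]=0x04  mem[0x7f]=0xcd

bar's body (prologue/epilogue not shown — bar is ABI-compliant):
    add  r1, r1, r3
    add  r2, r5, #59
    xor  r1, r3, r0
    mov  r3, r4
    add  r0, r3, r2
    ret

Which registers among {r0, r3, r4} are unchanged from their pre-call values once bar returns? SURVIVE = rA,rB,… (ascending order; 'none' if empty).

SURVIVE = r3,r4

prologue: push r1 → mem[0x7f]=0x1f, sp=0x7f
prologue: push r3 → mem[0x7e]=0x2d, sp=0x7e
body[0] add  r1, r1, r3 → r1=0x4c
body[1] add  r2, r5, #59 → r2=0x4c
body[2] xor  r1, r3, r0 → r1=0x6c
body[3] mov  r3, r4 → r3=0xe4
body[4] add  r0, r3, r2 → r0=0x30
epilogue: pop r3=0x2d, sp=0x7f
epilogue: pop r1=0x1f, sp=0x80
r0: caller-saved, written=True
r3: callee-saved, written=True
r4: caller-saved, written=False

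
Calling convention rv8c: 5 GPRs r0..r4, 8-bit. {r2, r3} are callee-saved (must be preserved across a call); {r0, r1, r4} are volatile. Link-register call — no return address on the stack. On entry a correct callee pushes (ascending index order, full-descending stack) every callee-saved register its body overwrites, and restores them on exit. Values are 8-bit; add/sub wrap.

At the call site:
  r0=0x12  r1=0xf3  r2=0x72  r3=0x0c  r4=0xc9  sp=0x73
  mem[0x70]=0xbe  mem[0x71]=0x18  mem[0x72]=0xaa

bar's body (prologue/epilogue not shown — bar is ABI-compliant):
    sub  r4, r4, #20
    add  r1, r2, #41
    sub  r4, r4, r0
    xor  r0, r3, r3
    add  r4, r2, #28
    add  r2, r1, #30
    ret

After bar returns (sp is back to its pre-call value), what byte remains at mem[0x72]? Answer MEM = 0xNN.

prologue: push r2 -> mem[0x72]=0x72, sp=0x72
body[0] sub  r4, r4, #20 -> r4=0xb5
body[1] add  r1, r2, #41 -> r1=0x9b
body[2] sub  r4, r4, r0 -> r4=0xa3
body[3] xor  r0, r3, r3 -> r0=0x00
body[4] add  r4, r2, #28 -> r4=0x8e
body[5] add  r2, r1, #30 -> r2=0xb9
epilogue: pop r2=0x72, sp=0x73
prologue pushed ['r2'] at ['0x72']

MEM = 0x72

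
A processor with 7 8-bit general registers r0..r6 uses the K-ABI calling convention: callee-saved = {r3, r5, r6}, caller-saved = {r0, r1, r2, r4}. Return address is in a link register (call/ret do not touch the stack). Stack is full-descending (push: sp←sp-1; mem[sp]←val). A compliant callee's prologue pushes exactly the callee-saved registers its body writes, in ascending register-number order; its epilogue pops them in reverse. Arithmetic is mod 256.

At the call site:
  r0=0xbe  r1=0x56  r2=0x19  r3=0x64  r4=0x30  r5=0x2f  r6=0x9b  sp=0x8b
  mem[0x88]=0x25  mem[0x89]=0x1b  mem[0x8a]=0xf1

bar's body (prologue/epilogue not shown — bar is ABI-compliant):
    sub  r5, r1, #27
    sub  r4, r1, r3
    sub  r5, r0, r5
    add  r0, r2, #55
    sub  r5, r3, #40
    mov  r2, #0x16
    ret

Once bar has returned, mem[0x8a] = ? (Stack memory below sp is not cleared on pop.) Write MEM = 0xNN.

MEM = 0x2f

prologue: push r5 → mem[0x8a]=0x2f, sp=0x8a
body[0] sub  r5, r1, #27 → r5=0x3b
body[1] sub  r4, r1, r3 → r4=0xf2
body[2] sub  r5, r0, r5 → r5=0x83
body[3] add  r0, r2, #55 → r0=0x50
body[4] sub  r5, r3, #40 → r5=0x3c
body[5] mov  r2, #0x16 → r2=0x16
epilogue: pop r5=0x2f, sp=0x8b
prologue pushed ['r5'] at ['0x8a']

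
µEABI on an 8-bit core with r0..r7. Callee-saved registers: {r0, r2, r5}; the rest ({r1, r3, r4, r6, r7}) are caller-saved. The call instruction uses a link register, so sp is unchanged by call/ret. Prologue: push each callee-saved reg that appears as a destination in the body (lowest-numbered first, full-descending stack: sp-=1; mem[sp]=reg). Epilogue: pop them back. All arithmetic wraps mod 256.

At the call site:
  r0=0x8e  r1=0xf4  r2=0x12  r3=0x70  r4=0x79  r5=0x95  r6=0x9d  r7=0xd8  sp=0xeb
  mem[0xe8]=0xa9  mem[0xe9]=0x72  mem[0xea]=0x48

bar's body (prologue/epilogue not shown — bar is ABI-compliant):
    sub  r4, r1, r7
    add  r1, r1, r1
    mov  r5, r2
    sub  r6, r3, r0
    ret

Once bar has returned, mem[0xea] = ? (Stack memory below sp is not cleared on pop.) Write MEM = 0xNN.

prologue: push r5 → mem[0xea]=0x95, sp=0xea
body[0] sub  r4, r1, r7 → r4=0x1c
body[1] add  r1, r1, r1 → r1=0xe8
body[2] mov  r5, r2 → r5=0x12
body[3] sub  r6, r3, r0 → r6=0xe2
epilogue: pop r5=0x95, sp=0xeb
prologue pushed ['r5'] at ['0xea']

MEM = 0x95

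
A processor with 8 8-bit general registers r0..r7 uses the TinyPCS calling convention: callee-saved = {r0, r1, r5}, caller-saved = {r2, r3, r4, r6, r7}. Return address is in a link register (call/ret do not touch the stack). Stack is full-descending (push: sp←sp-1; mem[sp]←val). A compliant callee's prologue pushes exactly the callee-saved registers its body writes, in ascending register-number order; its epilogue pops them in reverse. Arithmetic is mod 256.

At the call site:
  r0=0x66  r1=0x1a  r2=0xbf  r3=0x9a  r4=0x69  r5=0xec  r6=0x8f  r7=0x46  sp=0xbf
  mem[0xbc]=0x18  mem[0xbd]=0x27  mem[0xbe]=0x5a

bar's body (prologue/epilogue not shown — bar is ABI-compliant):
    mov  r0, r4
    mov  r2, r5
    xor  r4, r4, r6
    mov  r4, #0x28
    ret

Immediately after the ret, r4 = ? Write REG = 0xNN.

prologue: push r0 → mem[0xbe]=0x66, sp=0xbe
body[0] mov  r0, r4 → r0=0x69
body[1] mov  r2, r5 → r2=0xec
body[2] xor  r4, r4, r6 → r4=0xe6
body[3] mov  r4, #0x28 → r4=0x28
epilogue: pop r0=0x66, sp=0xbf
r4 is caller-saved → body value

REG = 0x28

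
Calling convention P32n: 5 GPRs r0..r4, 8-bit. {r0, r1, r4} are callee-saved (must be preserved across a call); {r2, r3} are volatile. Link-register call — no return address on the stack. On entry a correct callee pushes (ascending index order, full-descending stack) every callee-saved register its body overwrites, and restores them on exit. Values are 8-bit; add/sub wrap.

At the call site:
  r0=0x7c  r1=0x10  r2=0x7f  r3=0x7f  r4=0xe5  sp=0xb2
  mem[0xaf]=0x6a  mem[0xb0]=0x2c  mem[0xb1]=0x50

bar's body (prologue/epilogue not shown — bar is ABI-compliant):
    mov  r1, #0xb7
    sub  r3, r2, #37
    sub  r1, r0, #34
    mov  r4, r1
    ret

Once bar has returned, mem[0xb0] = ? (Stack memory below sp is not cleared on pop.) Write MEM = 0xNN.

prologue: push r1 -> mem[0xb1]=0x10, sp=0xb1
prologue: push r4 -> mem[0xb0]=0xe5, sp=0xb0
body[0] mov  r1, #0xb7 -> r1=0xb7
body[1] sub  r3, r2, #37 -> r3=0x5a
body[2] sub  r1, r0, #34 -> r1=0x5a
body[3] mov  r4, r1 -> r4=0x5a
epilogue: pop r4=0xe5, sp=0xb1
epilogue: pop r1=0x10, sp=0xb2
prologue pushed ['r1', 'r4'] at ['0xb1', '0xb0']

MEM = 0xe5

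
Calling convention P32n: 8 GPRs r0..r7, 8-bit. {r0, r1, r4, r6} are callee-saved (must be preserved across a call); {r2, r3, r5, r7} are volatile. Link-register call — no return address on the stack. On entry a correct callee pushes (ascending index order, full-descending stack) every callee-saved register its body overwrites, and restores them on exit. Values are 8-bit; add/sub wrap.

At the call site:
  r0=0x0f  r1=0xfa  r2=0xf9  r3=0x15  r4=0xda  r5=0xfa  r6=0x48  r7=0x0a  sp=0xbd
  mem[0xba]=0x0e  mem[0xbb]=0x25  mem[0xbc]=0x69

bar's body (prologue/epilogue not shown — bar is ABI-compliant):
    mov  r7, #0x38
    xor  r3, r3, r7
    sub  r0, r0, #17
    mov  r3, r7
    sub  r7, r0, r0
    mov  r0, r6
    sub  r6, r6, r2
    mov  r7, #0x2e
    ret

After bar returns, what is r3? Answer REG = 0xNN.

REG = 0x38

prologue: push r0 → mem[0xbc]=0x0f, sp=0xbc
prologue: push r6 → mem[0xbb]=0x48, sp=0xbb
body[0] mov  r7, #0x38 → r7=0x38
body[1] xor  r3, r3, r7 → r3=0x2d
body[2] sub  r0, r0, #17 → r0=0xfe
body[3] mov  r3, r7 → r3=0x38
body[4] sub  r7, r0, r0 → r7=0x00
body[5] mov  r0, r6 → r0=0x48
body[6] sub  r6, r6, r2 → r6=0x4f
body[7] mov  r7, #0x2e → r7=0x2e
epilogue: pop r6=0x48, sp=0xbc
epilogue: pop r0=0x0f, sp=0xbd
r3 is caller-saved → body value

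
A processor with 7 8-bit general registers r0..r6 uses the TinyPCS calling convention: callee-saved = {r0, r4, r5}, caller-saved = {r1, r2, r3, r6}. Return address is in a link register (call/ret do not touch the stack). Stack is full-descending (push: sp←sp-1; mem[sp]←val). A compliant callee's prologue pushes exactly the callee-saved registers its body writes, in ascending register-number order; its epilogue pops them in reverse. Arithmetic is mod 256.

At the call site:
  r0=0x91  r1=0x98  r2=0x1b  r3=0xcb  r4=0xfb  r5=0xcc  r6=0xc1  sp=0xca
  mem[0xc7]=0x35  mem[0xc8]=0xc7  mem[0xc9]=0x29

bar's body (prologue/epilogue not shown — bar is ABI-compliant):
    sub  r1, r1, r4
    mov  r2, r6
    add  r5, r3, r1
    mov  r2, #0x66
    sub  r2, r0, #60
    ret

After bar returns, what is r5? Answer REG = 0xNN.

prologue: push r5 -> mem[0xc9]=0xcc, sp=0xc9
body[0] sub  r1, r1, r4 -> r1=0x9d
body[1] mov  r2, r6 -> r2=0xc1
body[2] add  r5, r3, r1 -> r5=0x68
body[3] mov  r2, #0x66 -> r2=0x66
body[4] sub  r2, r0, #60 -> r2=0x55
epilogue: pop r5=0xcc, sp=0xca
r5 is callee-saved -> restored

REG = 0xcc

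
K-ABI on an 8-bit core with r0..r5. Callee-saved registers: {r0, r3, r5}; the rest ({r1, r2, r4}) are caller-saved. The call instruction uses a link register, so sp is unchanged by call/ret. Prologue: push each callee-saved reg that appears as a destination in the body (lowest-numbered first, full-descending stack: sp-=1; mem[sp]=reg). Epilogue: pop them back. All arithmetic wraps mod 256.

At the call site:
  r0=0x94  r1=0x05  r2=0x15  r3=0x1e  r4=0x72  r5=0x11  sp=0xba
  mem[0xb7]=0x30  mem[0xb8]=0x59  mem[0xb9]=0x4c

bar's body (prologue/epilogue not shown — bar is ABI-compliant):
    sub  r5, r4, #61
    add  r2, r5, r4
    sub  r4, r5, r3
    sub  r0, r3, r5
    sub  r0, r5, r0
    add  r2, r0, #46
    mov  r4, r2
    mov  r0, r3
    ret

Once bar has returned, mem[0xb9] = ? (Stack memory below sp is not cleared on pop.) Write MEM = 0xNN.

MEM = 0x94

prologue: push r0 -> mem[0xb9]=0x94, sp=0xb9
prologue: push r5 -> mem[0xb8]=0x11, sp=0xb8
body[0] sub  r5, r4, #61 -> r5=0x35
body[1] add  r2, r5, r4 -> r2=0xa7
body[2] sub  r4, r5, r3 -> r4=0x17
body[3] sub  r0, r3, r5 -> r0=0xe9
body[4] sub  r0, r5, r0 -> r0=0x4c
body[5] add  r2, r0, #46 -> r2=0x7a
body[6] mov  r4, r2 -> r4=0x7a
body[7] mov  r0, r3 -> r0=0x1e
epilogue: pop r5=0x11, sp=0xb9
epilogue: pop r0=0x94, sp=0xba
prologue pushed ['r0', 'r5'] at ['0xb9', '0xb8']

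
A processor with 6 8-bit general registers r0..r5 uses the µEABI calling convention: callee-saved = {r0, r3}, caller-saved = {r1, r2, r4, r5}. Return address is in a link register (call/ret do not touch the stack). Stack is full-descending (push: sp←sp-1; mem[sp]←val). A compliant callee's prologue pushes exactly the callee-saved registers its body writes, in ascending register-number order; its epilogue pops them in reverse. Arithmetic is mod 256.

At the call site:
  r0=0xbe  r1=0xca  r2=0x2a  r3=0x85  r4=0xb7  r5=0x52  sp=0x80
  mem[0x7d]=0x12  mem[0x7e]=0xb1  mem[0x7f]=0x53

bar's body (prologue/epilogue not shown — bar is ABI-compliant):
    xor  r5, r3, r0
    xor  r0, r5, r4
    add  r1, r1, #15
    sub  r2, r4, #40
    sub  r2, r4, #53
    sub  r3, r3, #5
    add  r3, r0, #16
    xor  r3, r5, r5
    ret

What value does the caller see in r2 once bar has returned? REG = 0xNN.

prologue: push r0 -> mem[0x7f]=0xbe, sp=0x7f
prologue: push r3 -> mem[0x7e]=0x85, sp=0x7e
body[0] xor  r5, r3, r0 -> r5=0x3b
body[1] xor  r0, r5, r4 -> r0=0x8c
body[2] add  r1, r1, #15 -> r1=0xd9
body[3] sub  r2, r4, #40 -> r2=0x8f
body[4] sub  r2, r4, #53 -> r2=0x82
body[5] sub  r3, r3, #5 -> r3=0x80
body[6] add  r3, r0, #16 -> r3=0x9c
body[7] xor  r3, r5, r5 -> r3=0x00
epilogue: pop r3=0x85, sp=0x7f
epilogue: pop r0=0xbe, sp=0x80
r2 is caller-saved -> body value

REG = 0x82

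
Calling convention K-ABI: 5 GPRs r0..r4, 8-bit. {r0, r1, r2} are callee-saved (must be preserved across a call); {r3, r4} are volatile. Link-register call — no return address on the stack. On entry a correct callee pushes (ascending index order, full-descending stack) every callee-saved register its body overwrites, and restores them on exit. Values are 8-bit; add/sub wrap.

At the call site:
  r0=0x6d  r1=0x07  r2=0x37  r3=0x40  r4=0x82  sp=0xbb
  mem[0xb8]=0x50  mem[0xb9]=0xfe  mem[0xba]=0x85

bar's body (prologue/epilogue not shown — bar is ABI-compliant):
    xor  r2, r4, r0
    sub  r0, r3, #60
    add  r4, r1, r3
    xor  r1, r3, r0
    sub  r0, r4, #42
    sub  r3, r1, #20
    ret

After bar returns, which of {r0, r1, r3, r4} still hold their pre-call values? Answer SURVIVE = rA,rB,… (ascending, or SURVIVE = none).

prologue: push r0 → mem[0xba]=0x6d, sp=0xba
prologue: push r1 → mem[0xb9]=0x07, sp=0xb9
prologue: push r2 → mem[0xb8]=0x37, sp=0xb8
body[0] xor  r2, r4, r0 → r2=0xef
body[1] sub  r0, r3, #60 → r0=0x04
body[2] add  r4, r1, r3 → r4=0x47
body[3] xor  r1, r3, r0 → r1=0x44
body[4] sub  r0, r4, #42 → r0=0x1d
body[5] sub  r3, r1, #20 → r3=0x30
epilogue: pop r2=0x37, sp=0xb9
epilogue: pop r1=0x07, sp=0xba
epilogue: pop r0=0x6d, sp=0xbb
r0: callee-saved, written=True
r1: callee-saved, written=True
r3: caller-saved, written=True
r4: caller-saved, written=True

SURVIVE = r0,r1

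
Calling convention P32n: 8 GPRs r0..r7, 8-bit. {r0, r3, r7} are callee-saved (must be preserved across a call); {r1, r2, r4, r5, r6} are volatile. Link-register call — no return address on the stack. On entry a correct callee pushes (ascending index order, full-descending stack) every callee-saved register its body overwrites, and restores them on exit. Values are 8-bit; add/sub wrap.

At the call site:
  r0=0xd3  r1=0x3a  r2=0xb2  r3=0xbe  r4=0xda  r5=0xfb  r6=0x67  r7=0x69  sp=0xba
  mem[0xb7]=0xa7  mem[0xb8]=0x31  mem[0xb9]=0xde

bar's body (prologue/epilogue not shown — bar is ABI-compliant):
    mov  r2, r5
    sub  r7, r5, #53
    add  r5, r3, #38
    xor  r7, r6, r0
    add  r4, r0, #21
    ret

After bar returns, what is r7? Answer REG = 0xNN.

REG = 0x69

prologue: push r7 -> mem[0xb9]=0x69, sp=0xb9
body[0] mov  r2, r5 -> r2=0xfb
body[1] sub  r7, r5, #53 -> r7=0xc6
body[2] add  r5, r3, #38 -> r5=0xe4
body[3] xor  r7, r6, r0 -> r7=0xb4
body[4] add  r4, r0, #21 -> r4=0xe8
epilogue: pop r7=0x69, sp=0xba
r7 is callee-saved -> restored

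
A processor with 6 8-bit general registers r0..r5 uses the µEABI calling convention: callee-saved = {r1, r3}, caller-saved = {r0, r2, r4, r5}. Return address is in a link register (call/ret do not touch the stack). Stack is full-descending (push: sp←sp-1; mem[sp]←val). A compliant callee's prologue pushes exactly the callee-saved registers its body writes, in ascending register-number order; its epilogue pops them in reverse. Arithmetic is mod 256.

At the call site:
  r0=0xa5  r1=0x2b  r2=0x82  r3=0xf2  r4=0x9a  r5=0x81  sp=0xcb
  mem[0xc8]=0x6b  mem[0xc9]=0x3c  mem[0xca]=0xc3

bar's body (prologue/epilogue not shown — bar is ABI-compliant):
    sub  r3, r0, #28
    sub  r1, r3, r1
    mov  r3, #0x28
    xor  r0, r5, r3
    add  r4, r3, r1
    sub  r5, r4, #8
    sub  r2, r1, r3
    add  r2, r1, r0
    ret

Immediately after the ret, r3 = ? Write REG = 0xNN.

REG = 0xf2

prologue: push r1 -> mem[0xca]=0x2b, sp=0xca
prologue: push r3 -> mem[0xc9]=0xf2, sp=0xc9
body[0] sub  r3, r0, #28 -> r3=0x89
body[1] sub  r1, r3, r1 -> r1=0x5e
body[2] mov  r3, #0x28 -> r3=0x28
body[3] xor  r0, r5, r3 -> r0=0xa9
body[4] add  r4, r3, r1 -> r4=0x86
body[5] sub  r5, r4, #8 -> r5=0x7e
body[6] sub  r2, r1, r3 -> r2=0x36
body[7] add  r2, r1, r0 -> r2=0x07
epilogue: pop r3=0xf2, sp=0xca
epilogue: pop r1=0x2b, sp=0xcb
r3 is callee-saved -> restored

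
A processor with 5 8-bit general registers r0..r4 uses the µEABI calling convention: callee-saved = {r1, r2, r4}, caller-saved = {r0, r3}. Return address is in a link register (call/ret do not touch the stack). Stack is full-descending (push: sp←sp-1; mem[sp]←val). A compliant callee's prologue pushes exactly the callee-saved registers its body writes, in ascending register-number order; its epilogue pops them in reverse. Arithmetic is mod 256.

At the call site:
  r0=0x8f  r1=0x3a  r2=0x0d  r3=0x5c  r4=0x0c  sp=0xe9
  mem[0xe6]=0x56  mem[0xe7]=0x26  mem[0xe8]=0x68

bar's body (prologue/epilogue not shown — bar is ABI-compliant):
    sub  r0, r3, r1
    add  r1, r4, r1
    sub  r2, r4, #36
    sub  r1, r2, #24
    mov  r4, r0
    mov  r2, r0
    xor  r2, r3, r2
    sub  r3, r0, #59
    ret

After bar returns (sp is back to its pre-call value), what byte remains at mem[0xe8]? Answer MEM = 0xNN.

prologue: push r1 -> mem[0xe8]=0x3a, sp=0xe8
prologue: push r2 -> mem[0xe7]=0x0d, sp=0xe7
prologue: push r4 -> mem[0xe6]=0x0c, sp=0xe6
body[0] sub  r0, r3, r1 -> r0=0x22
body[1] add  r1, r4, r1 -> r1=0x46
body[2] sub  r2, r4, #36 -> r2=0xe8
body[3] sub  r1, r2, #24 -> r1=0xd0
body[4] mov  r4, r0 -> r4=0x22
body[5] mov  r2, r0 -> r2=0x22
body[6] xor  r2, r3, r2 -> r2=0x7e
body[7] sub  r3, r0, #59 -> r3=0xe7
epilogue: pop r4=0x0c, sp=0xe7
epilogue: pop r2=0x0d, sp=0xe8
epilogue: pop r1=0x3a, sp=0xe9
prologue pushed ['r1', 'r2', 'r4'] at ['0xe8', '0xe7', '0xe6']

MEM = 0x3a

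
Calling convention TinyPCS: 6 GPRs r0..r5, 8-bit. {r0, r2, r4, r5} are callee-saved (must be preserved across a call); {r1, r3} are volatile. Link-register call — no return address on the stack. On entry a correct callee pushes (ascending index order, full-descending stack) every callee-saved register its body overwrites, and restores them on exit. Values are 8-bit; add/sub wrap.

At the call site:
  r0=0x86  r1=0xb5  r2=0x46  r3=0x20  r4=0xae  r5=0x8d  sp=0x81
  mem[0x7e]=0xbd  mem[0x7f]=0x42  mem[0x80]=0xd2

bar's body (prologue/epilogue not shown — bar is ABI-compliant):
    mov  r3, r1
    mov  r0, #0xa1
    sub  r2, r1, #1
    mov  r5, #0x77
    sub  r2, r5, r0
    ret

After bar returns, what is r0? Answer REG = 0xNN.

prologue: push r0 → mem[0x80]=0x86, sp=0x80
prologue: push r2 → mem[0x7f]=0x46, sp=0x7f
prologue: push r5 → mem[0x7e]=0x8d, sp=0x7e
body[0] mov  r3, r1 → r3=0xb5
body[1] mov  r0, #0xa1 → r0=0xa1
body[2] sub  r2, r1, #1 → r2=0xb4
body[3] mov  r5, #0x77 → r5=0x77
body[4] sub  r2, r5, r0 → r2=0xd6
epilogue: pop r5=0x8d, sp=0x7f
epilogue: pop r2=0x46, sp=0x80
epilogue: pop r0=0x86, sp=0x81
r0 is callee-saved → restored

REG = 0x86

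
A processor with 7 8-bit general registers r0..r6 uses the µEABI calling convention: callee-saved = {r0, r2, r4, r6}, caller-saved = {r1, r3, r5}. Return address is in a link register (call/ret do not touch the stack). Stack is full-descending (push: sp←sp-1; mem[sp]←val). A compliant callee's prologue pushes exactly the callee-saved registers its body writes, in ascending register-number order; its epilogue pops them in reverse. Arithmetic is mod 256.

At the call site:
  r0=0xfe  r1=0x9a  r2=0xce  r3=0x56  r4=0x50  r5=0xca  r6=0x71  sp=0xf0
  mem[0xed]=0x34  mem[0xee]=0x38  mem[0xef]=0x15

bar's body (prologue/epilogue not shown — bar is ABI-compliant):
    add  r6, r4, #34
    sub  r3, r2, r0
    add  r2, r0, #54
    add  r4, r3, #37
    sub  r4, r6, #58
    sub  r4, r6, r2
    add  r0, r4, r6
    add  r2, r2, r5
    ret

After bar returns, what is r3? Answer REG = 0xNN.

prologue: push r0 → mem[0xef]=0xfe, sp=0xef
prologue: push r2 → mem[0xee]=0xce, sp=0xee
prologue: push r4 → mem[0xed]=0x50, sp=0xed
prologue: push r6 → mem[0xec]=0x71, sp=0xec
body[0] add  r6, r4, #34 → r6=0x72
body[1] sub  r3, r2, r0 → r3=0xd0
body[2] add  r2, r0, #54 → r2=0x34
body[3] add  r4, r3, #37 → r4=0xf5
body[4] sub  r4, r6, #58 → r4=0x38
body[5] sub  r4, r6, r2 → r4=0x3e
body[6] add  r0, r4, r6 → r0=0xb0
body[7] add  r2, r2, r5 → r2=0xfe
epilogue: pop r6=0x71, sp=0xed
epilogue: pop r4=0x50, sp=0xee
epilogue: pop r2=0xce, sp=0xef
epilogue: pop r0=0xfe, sp=0xf0
r3 is caller-saved → body value

REG = 0xd0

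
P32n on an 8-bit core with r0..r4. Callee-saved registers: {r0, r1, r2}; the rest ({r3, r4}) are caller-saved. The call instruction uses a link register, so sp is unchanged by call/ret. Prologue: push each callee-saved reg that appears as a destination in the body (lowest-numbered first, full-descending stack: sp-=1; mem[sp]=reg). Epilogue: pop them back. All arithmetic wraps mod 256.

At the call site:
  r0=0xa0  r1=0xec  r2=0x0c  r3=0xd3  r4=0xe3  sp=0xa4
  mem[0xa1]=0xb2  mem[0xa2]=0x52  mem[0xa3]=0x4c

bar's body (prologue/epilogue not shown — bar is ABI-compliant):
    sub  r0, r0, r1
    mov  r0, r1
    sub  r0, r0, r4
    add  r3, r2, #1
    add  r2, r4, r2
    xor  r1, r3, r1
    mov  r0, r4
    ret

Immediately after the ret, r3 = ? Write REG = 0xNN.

prologue: push r0 → mem[0xa3]=0xa0, sp=0xa3
prologue: push r1 → mem[0xa2]=0xec, sp=0xa2
prologue: push r2 → mem[0xa1]=0x0c, sp=0xa1
body[0] sub  r0, r0, r1 → r0=0xb4
body[1] mov  r0, r1 → r0=0xec
body[2] sub  r0, r0, r4 → r0=0x09
body[3] add  r3, r2, #1 → r3=0x0d
body[4] add  r2, r4, r2 → r2=0xef
body[5] xor  r1, r3, r1 → r1=0xe1
body[6] mov  r0, r4 → r0=0xe3
epilogue: pop r2=0x0c, sp=0xa2
epilogue: pop r1=0xec, sp=0xa3
epilogue: pop r0=0xa0, sp=0xa4
r3 is caller-saved → body value

REG = 0x0d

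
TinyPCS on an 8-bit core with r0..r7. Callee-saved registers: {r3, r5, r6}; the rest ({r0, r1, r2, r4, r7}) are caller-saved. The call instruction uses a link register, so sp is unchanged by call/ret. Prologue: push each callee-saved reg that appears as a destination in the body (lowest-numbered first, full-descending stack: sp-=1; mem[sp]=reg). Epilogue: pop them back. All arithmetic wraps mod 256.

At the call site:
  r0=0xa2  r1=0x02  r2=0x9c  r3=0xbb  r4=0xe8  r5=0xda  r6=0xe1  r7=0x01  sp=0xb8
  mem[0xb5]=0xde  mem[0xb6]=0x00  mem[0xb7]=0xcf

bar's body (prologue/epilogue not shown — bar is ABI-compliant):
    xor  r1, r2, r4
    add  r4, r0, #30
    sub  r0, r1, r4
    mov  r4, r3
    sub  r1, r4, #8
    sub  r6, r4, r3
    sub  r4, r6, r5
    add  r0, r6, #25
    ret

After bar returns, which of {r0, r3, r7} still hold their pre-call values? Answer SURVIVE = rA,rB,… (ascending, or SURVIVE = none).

prologue: push r6 → mem[0xb7]=0xe1, sp=0xb7
body[0] xor  r1, r2, r4 → r1=0x74
body[1] add  r4, r0, #30 → r4=0xc0
body[2] sub  r0, r1, r4 → r0=0xb4
body[3] mov  r4, r3 → r4=0xbb
body[4] sub  r1, r4, #8 → r1=0xb3
body[5] sub  r6, r4, r3 → r6=0x00
body[6] sub  r4, r6, r5 → r4=0x26
body[7] add  r0, r6, #25 → r0=0x19
epilogue: pop r6=0xe1, sp=0xb8
r0: caller-saved, written=True
r3: callee-saved, written=False
r7: caller-saved, written=False

SURVIVE = r3,r7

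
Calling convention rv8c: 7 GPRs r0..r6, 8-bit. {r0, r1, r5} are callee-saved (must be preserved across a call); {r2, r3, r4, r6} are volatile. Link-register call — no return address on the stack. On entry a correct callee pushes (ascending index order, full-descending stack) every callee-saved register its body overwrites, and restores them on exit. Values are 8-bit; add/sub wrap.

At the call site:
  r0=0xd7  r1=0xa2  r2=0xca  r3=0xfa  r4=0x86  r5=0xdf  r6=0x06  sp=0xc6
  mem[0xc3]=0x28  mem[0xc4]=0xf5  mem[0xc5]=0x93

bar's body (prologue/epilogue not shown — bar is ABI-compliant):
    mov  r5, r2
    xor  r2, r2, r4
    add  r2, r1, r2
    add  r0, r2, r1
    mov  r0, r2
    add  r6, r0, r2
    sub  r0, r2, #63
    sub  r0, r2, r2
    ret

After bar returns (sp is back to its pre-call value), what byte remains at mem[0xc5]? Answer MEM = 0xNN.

prologue: push r0 → mem[0xc5]=0xd7, sp=0xc5
prologue: push r5 → mem[0xc4]=0xdf, sp=0xc4
body[0] mov  r5, r2 → r5=0xca
body[1] xor  r2, r2, r4 → r2=0x4c
body[2] add  r2, r1, r2 → r2=0xee
body[3] add  r0, r2, r1 → r0=0x90
body[4] mov  r0, r2 → r0=0xee
body[5] add  r6, r0, r2 → r6=0xdc
body[6] sub  r0, r2, #63 → r0=0xaf
body[7] sub  r0, r2, r2 → r0=0x00
epilogue: pop r5=0xdf, sp=0xc5
epilogue: pop r0=0xd7, sp=0xc6
prologue pushed ['r0', 'r5'] at ['0xc5', '0xc4']

MEM = 0xd7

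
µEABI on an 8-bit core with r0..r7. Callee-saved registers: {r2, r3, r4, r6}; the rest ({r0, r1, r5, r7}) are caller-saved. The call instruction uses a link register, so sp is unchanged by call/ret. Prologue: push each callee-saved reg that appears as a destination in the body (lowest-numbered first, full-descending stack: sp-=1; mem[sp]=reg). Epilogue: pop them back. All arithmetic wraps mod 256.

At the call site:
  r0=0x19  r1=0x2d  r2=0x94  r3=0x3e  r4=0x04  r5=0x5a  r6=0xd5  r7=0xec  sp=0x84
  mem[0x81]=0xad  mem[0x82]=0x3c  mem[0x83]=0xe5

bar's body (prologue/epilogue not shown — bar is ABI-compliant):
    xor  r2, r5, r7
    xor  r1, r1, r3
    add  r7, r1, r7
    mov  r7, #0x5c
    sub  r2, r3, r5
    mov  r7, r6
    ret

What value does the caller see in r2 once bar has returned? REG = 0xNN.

prologue: push r2 -> mem[0x83]=0x94, sp=0x83
body[0] xor  r2, r5, r7 -> r2=0xb6
body[1] xor  r1, r1, r3 -> r1=0x13
body[2] add  r7, r1, r7 -> r7=0xff
body[3] mov  r7, #0x5c -> r7=0x5c
body[4] sub  r2, r3, r5 -> r2=0xe4
body[5] mov  r7, r6 -> r7=0xd5
epilogue: pop r2=0x94, sp=0x84
r2 is callee-saved -> restored

REG = 0x94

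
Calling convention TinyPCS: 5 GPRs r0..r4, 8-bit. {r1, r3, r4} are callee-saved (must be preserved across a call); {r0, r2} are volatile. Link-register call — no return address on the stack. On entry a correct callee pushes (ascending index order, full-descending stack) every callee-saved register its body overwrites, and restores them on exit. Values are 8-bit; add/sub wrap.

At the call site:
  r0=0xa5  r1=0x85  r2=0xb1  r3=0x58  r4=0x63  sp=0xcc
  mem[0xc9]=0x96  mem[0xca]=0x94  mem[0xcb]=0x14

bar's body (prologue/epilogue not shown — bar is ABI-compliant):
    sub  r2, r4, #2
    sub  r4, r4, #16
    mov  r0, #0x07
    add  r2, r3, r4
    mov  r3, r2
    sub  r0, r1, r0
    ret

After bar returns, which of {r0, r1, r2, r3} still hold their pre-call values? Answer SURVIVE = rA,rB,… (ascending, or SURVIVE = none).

SURVIVE = r1,r3

prologue: push r3 → mem[0xcb]=0x58, sp=0xcb
prologue: push r4 → mem[0xca]=0x63, sp=0xca
body[0] sub  r2, r4, #2 → r2=0x61
body[1] sub  r4, r4, #16 → r4=0x53
body[2] mov  r0, #0x07 → r0=0x07
body[3] add  r2, r3, r4 → r2=0xab
body[4] mov  r3, r2 → r3=0xab
body[5] sub  r0, r1, r0 → r0=0x7e
epilogue: pop r4=0x63, sp=0xcb
epilogue: pop r3=0x58, sp=0xcc
r0: caller-saved, written=True
r1: callee-saved, written=False
r2: caller-saved, written=True
r3: callee-saved, written=True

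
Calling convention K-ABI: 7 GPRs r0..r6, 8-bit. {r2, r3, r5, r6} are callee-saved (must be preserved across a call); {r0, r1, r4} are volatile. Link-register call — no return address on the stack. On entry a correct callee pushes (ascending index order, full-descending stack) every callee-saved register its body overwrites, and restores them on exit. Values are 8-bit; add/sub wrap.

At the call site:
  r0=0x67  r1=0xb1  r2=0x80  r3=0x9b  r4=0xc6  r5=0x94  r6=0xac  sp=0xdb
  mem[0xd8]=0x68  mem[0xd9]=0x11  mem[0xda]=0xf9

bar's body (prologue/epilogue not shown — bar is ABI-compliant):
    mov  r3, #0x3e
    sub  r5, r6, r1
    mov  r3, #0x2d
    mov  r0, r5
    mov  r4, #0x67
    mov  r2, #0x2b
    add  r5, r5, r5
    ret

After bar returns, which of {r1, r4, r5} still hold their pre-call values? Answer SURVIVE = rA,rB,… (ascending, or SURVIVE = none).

prologue: push r2 -> mem[0xda]=0x80, sp=0xda
prologue: push r3 -> mem[0xd9]=0x9b, sp=0xd9
prologue: push r5 -> mem[0xd8]=0x94, sp=0xd8
body[0] mov  r3, #0x3e -> r3=0x3e
body[1] sub  r5, r6, r1 -> r5=0xfb
body[2] mov  r3, #0x2d -> r3=0x2d
body[3] mov  r0, r5 -> r0=0xfb
body[4] mov  r4, #0x67 -> r4=0x67
body[5] mov  r2, #0x2b -> r2=0x2b
body[6] add  r5, r5, r5 -> r5=0xf6
epilogue: pop r5=0x94, sp=0xd9
epilogue: pop r3=0x9b, sp=0xda
epilogue: pop r2=0x80, sp=0xdb
r1: caller-saved, written=False
r4: caller-saved, written=True
r5: callee-saved, written=True

SURVIVE = r1,r5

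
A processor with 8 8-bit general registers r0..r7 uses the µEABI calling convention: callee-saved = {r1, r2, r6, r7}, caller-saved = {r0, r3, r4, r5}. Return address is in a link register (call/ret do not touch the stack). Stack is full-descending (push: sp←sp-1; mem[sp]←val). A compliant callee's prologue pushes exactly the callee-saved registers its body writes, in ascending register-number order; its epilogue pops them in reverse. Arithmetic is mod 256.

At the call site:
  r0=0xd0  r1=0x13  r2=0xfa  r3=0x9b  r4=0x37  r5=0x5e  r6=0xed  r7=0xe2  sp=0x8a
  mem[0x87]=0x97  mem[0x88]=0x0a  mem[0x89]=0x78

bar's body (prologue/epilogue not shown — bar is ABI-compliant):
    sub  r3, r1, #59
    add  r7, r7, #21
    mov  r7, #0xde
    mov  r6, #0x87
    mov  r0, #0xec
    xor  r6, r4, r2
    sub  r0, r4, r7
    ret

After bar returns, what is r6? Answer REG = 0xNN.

prologue: push r6 → mem[0x89]=0xed, sp=0x89
prologue: push r7 → mem[0x88]=0xe2, sp=0x88
body[0] sub  r3, r1, #59 → r3=0xd8
body[1] add  r7, r7, #21 → r7=0xf7
body[2] mov  r7, #0xde → r7=0xde
body[3] mov  r6, #0x87 → r6=0x87
body[4] mov  r0, #0xec → r0=0xec
body[5] xor  r6, r4, r2 → r6=0xcd
body[6] sub  r0, r4, r7 → r0=0x59
epilogue: pop r7=0xe2, sp=0x89
epilogue: pop r6=0xed, sp=0x8a
r6 is callee-saved → restored

REG = 0xed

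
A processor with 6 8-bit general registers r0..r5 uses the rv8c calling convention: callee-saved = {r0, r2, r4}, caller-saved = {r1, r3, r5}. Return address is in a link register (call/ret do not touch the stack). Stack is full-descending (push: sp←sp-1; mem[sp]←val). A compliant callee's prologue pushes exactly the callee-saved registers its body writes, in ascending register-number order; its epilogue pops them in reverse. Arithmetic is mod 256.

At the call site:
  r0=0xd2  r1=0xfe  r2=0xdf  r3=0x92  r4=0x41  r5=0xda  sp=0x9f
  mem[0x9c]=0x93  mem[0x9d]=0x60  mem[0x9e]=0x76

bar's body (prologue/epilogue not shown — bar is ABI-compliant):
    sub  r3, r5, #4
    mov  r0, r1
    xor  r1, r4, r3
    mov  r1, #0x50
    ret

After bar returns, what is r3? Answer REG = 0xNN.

REG = 0xd6

prologue: push r0 -> mem[0x9e]=0xd2, sp=0x9e
body[0] sub  r3, r5, #4 -> r3=0xd6
body[1] mov  r0, r1 -> r0=0xfe
body[2] xor  r1, r4, r3 -> r1=0x97
body[3] mov  r1, #0x50 -> r1=0x50
epilogue: pop r0=0xd2, sp=0x9f
r3 is caller-saved -> body value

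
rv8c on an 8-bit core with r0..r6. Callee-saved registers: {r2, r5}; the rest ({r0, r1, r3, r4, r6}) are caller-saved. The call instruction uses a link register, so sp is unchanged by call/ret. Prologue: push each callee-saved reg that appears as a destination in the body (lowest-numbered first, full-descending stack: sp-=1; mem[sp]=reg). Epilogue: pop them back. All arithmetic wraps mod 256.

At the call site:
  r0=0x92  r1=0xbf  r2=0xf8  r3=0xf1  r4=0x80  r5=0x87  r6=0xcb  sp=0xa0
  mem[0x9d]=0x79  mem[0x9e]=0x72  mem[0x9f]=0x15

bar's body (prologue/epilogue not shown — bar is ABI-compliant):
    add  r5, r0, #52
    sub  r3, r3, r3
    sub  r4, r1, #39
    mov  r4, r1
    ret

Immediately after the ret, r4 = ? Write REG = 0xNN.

REG = 0xbf

prologue: push r5 → mem[0x9f]=0x87, sp=0x9f
body[0] add  r5, r0, #52 → r5=0xc6
body[1] sub  r3, r3, r3 → r3=0x00
body[2] sub  r4, r1, #39 → r4=0x98
body[3] mov  r4, r1 → r4=0xbf
epilogue: pop r5=0x87, sp=0xa0
r4 is caller-saved → body value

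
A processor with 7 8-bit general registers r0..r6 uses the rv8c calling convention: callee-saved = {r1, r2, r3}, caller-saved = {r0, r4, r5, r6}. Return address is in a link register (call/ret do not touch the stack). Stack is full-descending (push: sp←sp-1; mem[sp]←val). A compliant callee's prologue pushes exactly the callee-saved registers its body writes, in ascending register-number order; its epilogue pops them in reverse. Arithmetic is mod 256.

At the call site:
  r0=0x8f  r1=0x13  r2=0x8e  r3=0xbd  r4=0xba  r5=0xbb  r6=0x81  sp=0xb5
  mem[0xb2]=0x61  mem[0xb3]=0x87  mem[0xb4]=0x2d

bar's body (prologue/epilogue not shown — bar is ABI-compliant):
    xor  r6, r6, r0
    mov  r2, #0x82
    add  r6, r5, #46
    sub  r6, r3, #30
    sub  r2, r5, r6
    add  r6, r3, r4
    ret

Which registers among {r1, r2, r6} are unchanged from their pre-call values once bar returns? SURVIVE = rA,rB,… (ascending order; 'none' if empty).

prologue: push r2 → mem[0xb4]=0x8e, sp=0xb4
body[0] xor  r6, r6, r0 → r6=0x0e
body[1] mov  r2, #0x82 → r2=0x82
body[2] add  r6, r5, #46 → r6=0xe9
body[3] sub  r6, r3, #30 → r6=0x9f
body[4] sub  r2, r5, r6 → r2=0x1c
body[5] add  r6, r3, r4 → r6=0x77
epilogue: pop r2=0x8e, sp=0xb5
r1: callee-saved, written=False
r2: callee-saved, written=True
r6: caller-saved, written=True

SURVIVE = r1,r2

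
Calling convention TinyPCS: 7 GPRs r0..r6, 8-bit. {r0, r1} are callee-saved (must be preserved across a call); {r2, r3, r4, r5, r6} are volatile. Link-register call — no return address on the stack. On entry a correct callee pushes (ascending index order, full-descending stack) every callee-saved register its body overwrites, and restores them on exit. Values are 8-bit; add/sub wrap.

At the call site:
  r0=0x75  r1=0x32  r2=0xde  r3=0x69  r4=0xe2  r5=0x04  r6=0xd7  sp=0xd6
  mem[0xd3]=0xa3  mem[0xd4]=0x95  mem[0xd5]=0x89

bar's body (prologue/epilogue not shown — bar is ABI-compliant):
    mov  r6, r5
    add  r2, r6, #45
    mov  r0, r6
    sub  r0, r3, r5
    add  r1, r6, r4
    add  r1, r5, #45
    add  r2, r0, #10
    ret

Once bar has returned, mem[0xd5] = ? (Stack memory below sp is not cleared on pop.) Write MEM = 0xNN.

MEM = 0x75

prologue: push r0 → mem[0xd5]=0x75, sp=0xd5
prologue: push r1 → mem[0xd4]=0x32, sp=0xd4
body[0] mov  r6, r5 → r6=0x04
body[1] add  r2, r6, #45 → r2=0x31
body[2] mov  r0, r6 → r0=0x04
body[3] sub  r0, r3, r5 → r0=0x65
body[4] add  r1, r6, r4 → r1=0xe6
body[5] add  r1, r5, #45 → r1=0x31
body[6] add  r2, r0, #10 → r2=0x6f
epilogue: pop r1=0x32, sp=0xd5
epilogue: pop r0=0x75, sp=0xd6
prologue pushed ['r0', 'r1'] at ['0xd5', '0xd4']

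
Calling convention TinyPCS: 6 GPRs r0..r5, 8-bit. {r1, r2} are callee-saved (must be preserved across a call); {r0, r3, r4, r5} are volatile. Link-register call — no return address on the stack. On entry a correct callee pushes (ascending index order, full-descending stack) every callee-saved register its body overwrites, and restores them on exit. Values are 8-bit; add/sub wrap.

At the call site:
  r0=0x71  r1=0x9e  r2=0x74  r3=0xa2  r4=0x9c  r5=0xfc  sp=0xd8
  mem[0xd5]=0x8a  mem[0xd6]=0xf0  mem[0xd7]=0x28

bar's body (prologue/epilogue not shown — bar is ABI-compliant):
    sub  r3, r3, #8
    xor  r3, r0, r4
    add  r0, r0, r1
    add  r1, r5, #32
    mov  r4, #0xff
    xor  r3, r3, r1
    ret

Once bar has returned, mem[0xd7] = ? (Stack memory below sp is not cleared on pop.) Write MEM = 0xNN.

MEM = 0x9e

prologue: push r1 -> mem[0xd7]=0x9e, sp=0xd7
body[0] sub  r3, r3, #8 -> r3=0x9a
body[1] xor  r3, r0, r4 -> r3=0xed
body[2] add  r0, r0, r1 -> r0=0x0f
body[3] add  r1, r5, #32 -> r1=0x1c
body[4] mov  r4, #0xff -> r4=0xff
body[5] xor  r3, r3, r1 -> r3=0xf1
epilogue: pop r1=0x9e, sp=0xd8
prologue pushed ['r1'] at ['0xd7']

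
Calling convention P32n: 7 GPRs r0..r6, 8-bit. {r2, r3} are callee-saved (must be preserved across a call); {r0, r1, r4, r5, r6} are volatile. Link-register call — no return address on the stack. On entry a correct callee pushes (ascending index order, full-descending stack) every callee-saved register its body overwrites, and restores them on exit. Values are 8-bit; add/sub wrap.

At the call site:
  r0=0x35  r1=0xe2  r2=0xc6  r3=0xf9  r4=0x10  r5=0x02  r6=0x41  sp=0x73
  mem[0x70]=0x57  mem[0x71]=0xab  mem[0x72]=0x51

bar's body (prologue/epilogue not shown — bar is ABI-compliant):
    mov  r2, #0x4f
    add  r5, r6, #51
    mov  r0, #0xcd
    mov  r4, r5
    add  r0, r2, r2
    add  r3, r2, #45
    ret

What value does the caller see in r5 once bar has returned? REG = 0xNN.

prologue: push r2 -> mem[0x72]=0xc6, sp=0x72
prologue: push r3 -> mem[0x71]=0xf9, sp=0x71
body[0] mov  r2, #0x4f -> r2=0x4f
body[1] add  r5, r6, #51 -> r5=0x74
body[2] mov  r0, #0xcd -> r0=0xcd
body[3] mov  r4, r5 -> r4=0x74
body[4] add  r0, r2, r2 -> r0=0x9e
body[5] add  r3, r2, #45 -> r3=0x7c
epilogue: pop r3=0xf9, sp=0x72
epilogue: pop r2=0xc6, sp=0x73
r5 is caller-saved -> body value

REG = 0x74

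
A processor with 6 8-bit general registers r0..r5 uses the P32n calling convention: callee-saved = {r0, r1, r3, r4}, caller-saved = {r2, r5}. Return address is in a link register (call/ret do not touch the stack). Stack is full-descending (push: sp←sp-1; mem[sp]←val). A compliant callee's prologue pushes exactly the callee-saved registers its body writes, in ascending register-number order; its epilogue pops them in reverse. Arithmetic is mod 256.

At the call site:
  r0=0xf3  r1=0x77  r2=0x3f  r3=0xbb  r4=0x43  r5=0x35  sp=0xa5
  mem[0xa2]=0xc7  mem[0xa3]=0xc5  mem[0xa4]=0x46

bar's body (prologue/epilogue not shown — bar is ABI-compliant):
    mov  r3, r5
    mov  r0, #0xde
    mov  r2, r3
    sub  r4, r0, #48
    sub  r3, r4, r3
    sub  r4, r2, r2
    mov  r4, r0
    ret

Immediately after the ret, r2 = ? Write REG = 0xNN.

prologue: push r0 → mem[0xa4]=0xf3, sp=0xa4
prologue: push r3 → mem[0xa3]=0xbb, sp=0xa3
prologue: push r4 → mem[0xa2]=0x43, sp=0xa2
body[0] mov  r3, r5 → r3=0x35
body[1] mov  r0, #0xde → r0=0xde
body[2] mov  r2, r3 → r2=0x35
body[3] sub  r4, r0, #48 → r4=0xae
body[4] sub  r3, r4, r3 → r3=0x79
body[5] sub  r4, r2, r2 → r4=0x00
body[6] mov  r4, r0 → r4=0xde
epilogue: pop r4=0x43, sp=0xa3
epilogue: pop r3=0xbb, sp=0xa4
epilogue: pop r0=0xf3, sp=0xa5
r2 is caller-saved → body value

REG = 0x35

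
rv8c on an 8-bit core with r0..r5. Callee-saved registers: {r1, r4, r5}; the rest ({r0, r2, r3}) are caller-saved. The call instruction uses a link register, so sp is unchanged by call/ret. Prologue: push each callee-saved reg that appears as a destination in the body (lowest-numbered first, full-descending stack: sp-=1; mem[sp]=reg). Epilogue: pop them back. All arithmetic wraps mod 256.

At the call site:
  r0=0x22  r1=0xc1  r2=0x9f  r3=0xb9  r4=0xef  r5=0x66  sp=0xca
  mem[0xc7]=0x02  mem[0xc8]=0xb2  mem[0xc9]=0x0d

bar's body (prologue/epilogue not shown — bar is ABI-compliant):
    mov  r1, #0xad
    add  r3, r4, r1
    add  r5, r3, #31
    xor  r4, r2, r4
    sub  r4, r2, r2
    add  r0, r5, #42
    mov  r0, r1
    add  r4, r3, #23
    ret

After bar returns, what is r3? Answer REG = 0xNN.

prologue: push r1 → mem[0xc9]=0xc1, sp=0xc9
prologue: push r4 → mem[0xc8]=0xef, sp=0xc8
prologue: push r5 → mem[0xc7]=0x66, sp=0xc7
body[0] mov  r1, #0xad → r1=0xad
body[1] add  r3, r4, r1 → r3=0x9c
body[2] add  r5, r3, #31 → r5=0xbb
body[3] xor  r4, r2, r4 → r4=0x70
body[4] sub  r4, r2, r2 → r4=0x00
body[5] add  r0, r5, #42 → r0=0xe5
body[6] mov  r0, r1 → r0=0xad
body[7] add  r4, r3, #23 → r4=0xb3
epilogue: pop r5=0x66, sp=0xc8
epilogue: pop r4=0xef, sp=0xc9
epilogue: pop r1=0xc1, sp=0xca
r3 is caller-saved → body value

REG = 0x9c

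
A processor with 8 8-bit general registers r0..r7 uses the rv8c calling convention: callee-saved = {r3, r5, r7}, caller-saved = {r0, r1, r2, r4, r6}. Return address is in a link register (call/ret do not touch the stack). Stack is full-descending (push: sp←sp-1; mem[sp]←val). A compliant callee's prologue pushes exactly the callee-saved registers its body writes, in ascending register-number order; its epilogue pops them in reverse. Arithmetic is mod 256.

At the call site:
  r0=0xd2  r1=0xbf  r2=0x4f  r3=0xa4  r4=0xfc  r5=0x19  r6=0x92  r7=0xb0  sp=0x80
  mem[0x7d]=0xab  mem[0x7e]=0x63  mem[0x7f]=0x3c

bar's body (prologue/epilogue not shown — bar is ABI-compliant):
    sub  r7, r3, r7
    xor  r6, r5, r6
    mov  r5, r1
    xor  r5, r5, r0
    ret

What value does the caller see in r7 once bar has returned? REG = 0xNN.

REG = 0xb0

prologue: push r5 → mem[0x7f]=0x19, sp=0x7f
prologue: push r7 → mem[0x7e]=0xb0, sp=0x7e
body[0] sub  r7, r3, r7 → r7=0xf4
body[1] xor  r6, r5, r6 → r6=0x8b
body[2] mov  r5, r1 → r5=0xbf
body[3] xor  r5, r5, r0 → r5=0x6d
epilogue: pop r7=0xb0, sp=0x7f
epilogue: pop r5=0x19, sp=0x80
r7 is callee-saved → restored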